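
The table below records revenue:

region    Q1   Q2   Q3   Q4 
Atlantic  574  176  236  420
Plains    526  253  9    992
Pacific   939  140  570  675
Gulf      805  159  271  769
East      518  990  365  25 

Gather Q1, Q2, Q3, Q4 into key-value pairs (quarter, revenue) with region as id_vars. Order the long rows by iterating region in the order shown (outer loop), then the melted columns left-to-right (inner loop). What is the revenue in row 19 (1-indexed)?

20 rows total (5 × 4). Row 19: index ⌊(19-1)/4⌋ = 4 into region → East; (19-1) mod 4 = 2 into the melted columns → Q3.
So row 19 is (East, Q3, 365); revenue = 365.

365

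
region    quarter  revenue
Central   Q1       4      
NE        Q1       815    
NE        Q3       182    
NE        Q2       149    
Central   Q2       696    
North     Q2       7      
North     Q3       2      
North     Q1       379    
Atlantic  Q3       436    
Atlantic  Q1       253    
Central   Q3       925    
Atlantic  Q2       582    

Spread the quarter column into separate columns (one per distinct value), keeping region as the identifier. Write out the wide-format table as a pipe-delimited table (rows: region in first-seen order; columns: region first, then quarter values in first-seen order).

Columns: region plus the 3 distinct quarter values (Q1, Q3, Q2).
For example, row Central column Q1 takes revenue=4 from the long row (Central, Q1).

| region | Q1 | Q3 | Q2 |
| Central | 4 | 925 | 696 |
| NE | 815 | 182 | 149 |
| North | 379 | 2 | 7 |
| Atlantic | 253 | 436 | 582 |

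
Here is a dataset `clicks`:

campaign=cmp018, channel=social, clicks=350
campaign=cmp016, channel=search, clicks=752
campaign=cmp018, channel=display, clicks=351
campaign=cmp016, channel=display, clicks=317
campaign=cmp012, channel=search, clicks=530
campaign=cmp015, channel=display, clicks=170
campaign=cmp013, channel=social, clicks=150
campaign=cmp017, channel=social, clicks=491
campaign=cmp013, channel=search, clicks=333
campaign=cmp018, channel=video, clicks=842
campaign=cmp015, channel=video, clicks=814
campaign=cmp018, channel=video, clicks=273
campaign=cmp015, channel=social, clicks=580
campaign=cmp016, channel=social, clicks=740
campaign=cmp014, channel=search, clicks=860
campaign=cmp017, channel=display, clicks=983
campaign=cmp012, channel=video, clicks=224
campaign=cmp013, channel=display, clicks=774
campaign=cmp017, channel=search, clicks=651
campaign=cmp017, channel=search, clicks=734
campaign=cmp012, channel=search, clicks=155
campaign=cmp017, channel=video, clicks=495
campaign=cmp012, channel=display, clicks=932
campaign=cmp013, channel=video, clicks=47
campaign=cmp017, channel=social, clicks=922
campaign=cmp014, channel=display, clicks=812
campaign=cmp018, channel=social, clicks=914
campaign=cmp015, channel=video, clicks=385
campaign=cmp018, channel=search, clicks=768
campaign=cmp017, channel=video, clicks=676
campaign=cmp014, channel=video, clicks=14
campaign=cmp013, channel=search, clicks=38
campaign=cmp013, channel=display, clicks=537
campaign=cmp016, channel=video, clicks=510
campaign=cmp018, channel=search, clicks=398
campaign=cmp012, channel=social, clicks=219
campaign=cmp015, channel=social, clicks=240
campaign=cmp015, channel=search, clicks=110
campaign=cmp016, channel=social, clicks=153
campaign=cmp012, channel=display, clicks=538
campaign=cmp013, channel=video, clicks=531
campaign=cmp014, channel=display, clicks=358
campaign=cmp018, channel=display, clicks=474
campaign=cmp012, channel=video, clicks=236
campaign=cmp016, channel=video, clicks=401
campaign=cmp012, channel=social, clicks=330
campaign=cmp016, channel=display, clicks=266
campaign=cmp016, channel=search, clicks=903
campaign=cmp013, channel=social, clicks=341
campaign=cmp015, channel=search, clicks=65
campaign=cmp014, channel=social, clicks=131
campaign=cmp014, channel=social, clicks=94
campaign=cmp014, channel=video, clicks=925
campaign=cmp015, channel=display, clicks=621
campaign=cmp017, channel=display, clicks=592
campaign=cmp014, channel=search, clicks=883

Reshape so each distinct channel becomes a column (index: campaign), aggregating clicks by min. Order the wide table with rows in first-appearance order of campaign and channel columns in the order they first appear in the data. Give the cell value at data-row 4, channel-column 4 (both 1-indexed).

With rows in first-appearance order of campaign, row 4 is campaign=cmp015. channel columns in first-appearance order: social, search, display, video; column 4 is video.
Long rows with campaign=cmp015, channel=video: min(814, 385) = 385.

385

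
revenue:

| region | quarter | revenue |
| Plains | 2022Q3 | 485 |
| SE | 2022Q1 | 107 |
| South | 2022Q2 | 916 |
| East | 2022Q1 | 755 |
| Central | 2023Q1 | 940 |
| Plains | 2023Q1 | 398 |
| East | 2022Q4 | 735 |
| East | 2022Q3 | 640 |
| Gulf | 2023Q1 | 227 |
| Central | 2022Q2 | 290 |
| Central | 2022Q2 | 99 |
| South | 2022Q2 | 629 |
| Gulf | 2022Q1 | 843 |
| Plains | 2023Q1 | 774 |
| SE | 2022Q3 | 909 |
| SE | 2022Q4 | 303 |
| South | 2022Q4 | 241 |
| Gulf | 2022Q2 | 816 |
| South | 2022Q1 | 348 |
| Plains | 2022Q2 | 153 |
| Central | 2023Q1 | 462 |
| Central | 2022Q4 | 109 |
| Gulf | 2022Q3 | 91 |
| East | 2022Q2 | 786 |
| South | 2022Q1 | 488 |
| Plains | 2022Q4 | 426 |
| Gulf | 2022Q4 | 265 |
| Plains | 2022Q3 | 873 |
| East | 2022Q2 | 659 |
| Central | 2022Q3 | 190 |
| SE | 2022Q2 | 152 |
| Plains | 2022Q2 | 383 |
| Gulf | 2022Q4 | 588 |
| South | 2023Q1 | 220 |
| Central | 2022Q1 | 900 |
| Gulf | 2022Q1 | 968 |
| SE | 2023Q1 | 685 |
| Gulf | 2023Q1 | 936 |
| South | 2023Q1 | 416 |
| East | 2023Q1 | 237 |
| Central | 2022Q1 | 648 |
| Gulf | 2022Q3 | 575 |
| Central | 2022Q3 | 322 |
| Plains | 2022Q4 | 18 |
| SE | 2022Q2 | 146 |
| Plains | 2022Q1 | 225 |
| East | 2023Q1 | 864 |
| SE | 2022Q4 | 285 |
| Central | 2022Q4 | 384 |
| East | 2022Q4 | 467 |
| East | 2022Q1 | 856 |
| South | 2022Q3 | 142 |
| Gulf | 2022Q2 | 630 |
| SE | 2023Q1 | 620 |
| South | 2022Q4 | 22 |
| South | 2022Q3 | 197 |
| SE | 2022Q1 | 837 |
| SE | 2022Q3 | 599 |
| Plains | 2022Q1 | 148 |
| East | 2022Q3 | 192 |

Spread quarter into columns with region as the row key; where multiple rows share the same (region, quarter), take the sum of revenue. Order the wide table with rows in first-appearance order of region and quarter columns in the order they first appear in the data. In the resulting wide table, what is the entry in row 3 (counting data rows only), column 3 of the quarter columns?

1545

With rows in first-appearance order of region, row 3 is region=South. quarter columns in first-appearance order: 2022Q3, 2022Q1, 2022Q2, 2023Q1, 2022Q4; column 3 is 2022Q2.
Long rows with region=South, quarter=2022Q2: 916 + 629 = 1545.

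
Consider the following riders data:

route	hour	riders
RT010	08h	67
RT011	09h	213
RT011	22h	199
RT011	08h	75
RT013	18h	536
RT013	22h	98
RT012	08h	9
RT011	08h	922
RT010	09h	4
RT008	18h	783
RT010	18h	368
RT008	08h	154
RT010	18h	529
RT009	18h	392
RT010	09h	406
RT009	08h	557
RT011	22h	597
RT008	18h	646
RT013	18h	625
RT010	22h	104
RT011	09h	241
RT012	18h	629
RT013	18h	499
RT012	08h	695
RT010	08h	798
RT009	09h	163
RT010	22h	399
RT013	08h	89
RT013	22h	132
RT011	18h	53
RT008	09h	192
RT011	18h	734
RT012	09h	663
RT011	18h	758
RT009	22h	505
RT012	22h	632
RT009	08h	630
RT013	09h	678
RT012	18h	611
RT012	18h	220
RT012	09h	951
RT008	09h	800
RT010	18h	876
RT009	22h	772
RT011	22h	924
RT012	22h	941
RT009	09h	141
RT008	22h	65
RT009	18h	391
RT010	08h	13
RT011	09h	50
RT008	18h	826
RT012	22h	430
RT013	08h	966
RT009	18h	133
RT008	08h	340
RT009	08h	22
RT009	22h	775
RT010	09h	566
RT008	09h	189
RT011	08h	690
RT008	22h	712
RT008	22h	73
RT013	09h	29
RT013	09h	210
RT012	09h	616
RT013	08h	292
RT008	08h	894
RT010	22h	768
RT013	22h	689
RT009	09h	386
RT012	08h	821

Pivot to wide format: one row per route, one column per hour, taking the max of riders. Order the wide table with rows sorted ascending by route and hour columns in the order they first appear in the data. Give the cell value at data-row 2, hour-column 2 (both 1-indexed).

386

With rows sorted ascending by route, row 2 is route=RT009. hour columns in first-appearance order: 08h, 09h, 22h, 18h; column 2 is 09h.
Long rows with route=RT009, hour=09h: max(163, 141, 386) = 386.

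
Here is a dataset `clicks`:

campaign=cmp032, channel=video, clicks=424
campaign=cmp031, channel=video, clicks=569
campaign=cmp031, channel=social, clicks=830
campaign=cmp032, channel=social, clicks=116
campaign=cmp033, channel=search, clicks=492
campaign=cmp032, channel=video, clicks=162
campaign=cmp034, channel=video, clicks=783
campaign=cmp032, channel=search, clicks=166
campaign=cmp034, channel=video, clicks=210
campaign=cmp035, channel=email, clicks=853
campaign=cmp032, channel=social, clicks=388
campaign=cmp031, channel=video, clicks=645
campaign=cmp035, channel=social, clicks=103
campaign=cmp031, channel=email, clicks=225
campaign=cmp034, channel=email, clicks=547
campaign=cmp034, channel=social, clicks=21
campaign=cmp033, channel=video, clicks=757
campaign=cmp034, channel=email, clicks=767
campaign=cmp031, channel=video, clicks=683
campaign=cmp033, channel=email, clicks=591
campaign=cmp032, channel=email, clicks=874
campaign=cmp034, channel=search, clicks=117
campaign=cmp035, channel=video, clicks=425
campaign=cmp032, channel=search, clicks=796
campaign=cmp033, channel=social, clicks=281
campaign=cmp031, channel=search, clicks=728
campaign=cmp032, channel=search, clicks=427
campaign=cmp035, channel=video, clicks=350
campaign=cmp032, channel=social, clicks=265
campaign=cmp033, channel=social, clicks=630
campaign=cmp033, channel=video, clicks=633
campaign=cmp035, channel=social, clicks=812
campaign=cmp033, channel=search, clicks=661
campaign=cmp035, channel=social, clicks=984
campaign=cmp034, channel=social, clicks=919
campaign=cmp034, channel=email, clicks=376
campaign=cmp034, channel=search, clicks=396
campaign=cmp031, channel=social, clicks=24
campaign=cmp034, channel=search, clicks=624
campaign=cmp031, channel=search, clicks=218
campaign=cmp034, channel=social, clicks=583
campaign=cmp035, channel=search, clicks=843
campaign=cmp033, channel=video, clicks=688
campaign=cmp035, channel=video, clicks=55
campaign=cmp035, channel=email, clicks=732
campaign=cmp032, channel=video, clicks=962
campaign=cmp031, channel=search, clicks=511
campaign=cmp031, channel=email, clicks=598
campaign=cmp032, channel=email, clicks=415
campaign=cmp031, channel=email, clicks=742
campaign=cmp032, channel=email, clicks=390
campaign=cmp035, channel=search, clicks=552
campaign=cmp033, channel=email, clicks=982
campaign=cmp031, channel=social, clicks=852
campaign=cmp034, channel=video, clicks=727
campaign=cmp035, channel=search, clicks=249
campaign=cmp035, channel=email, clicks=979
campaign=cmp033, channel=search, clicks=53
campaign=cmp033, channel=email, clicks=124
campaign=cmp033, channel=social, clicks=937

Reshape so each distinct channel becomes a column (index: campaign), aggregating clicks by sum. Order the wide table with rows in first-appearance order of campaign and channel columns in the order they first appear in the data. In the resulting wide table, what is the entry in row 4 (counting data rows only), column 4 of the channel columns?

With rows in first-appearance order of campaign, row 4 is campaign=cmp034. channel columns in first-appearance order: video, social, search, email; column 4 is email.
Long rows with campaign=cmp034, channel=email: 547 + 767 + 376 = 1690.

1690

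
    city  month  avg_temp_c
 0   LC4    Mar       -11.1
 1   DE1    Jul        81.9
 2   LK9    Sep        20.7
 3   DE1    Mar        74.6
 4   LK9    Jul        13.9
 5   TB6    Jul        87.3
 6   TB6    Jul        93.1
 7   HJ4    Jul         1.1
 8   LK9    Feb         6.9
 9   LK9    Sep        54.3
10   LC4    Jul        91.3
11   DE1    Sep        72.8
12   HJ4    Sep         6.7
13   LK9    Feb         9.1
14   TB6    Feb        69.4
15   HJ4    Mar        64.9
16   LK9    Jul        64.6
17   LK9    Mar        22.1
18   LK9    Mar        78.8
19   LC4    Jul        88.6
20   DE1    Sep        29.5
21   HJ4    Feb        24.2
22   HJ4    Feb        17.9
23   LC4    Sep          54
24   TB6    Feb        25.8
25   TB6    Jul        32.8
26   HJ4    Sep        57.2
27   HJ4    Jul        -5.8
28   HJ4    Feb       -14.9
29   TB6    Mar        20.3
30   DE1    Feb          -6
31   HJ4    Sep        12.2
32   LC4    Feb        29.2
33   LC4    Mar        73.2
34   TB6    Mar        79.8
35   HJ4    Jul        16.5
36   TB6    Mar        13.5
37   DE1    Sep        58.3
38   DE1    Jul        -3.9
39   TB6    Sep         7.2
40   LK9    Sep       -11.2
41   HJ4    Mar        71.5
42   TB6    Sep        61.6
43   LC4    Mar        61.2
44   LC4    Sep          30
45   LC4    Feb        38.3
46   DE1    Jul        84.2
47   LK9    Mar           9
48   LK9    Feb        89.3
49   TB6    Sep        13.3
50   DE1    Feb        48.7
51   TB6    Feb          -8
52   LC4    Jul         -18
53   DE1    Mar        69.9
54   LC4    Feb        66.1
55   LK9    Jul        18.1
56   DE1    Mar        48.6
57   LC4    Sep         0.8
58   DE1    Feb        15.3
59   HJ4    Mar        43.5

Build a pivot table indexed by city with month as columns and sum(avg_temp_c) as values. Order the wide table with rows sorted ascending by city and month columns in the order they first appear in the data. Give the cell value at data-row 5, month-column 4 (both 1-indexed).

87.2

With rows sorted ascending by city, row 5 is city=TB6. month columns in first-appearance order: Mar, Jul, Sep, Feb; column 4 is Feb.
Long rows with city=TB6, month=Feb: 69.4 + 25.8 + -8 = 87.2.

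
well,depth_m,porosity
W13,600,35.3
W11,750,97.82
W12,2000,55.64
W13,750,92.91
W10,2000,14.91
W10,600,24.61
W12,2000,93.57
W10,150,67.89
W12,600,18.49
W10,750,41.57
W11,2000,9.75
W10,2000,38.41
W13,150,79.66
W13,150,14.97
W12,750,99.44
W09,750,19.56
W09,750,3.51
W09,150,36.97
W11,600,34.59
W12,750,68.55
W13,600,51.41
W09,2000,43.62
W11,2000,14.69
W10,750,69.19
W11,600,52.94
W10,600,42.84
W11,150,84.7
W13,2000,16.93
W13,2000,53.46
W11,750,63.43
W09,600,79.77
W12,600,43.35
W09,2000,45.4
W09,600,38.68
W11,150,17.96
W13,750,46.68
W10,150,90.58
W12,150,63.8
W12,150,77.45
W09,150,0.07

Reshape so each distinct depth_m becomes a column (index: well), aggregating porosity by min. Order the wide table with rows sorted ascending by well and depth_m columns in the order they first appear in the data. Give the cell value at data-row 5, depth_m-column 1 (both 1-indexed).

35.3

With rows sorted ascending by well, row 5 is well=W13. depth_m columns in first-appearance order: 600, 750, 2000, 150; column 1 is 600.
Long rows with well=W13, depth_m=600: min(35.3, 51.41) = 35.3.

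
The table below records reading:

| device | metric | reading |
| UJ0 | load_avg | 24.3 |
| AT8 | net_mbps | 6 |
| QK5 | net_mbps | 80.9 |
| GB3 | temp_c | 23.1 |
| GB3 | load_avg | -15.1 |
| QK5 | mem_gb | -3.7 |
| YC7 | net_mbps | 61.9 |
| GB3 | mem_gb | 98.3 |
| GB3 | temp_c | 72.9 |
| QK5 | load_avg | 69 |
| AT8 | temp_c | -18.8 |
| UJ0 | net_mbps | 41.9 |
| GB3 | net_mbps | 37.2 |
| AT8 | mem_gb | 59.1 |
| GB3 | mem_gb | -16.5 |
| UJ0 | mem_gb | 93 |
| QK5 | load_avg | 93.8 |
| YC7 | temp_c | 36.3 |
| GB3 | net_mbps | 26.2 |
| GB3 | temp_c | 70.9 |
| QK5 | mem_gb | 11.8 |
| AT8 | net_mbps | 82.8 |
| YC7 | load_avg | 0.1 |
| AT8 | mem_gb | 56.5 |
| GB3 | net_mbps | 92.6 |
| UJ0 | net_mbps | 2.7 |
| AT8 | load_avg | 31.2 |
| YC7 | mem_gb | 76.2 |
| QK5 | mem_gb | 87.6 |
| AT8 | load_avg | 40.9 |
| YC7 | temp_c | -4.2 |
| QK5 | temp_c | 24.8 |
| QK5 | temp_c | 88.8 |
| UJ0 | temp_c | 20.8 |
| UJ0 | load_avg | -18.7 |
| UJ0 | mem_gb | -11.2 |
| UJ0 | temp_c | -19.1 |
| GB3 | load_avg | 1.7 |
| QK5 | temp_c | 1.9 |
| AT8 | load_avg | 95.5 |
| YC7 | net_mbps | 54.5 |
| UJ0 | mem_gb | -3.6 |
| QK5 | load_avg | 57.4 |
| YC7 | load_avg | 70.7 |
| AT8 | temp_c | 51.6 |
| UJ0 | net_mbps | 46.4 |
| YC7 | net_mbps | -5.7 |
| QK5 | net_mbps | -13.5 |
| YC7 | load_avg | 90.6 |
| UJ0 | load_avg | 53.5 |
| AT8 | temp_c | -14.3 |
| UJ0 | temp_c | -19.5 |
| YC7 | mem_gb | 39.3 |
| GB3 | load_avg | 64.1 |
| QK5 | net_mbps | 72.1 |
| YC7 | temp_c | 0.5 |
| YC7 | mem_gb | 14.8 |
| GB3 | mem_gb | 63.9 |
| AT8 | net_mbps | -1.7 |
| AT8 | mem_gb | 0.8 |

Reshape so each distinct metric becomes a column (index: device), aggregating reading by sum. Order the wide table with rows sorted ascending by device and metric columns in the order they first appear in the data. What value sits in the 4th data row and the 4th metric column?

With rows sorted ascending by device, row 4 is device=UJ0. metric columns in first-appearance order: load_avg, net_mbps, temp_c, mem_gb; column 4 is mem_gb.
Long rows with device=UJ0, metric=mem_gb: 93 + -11.2 + -3.6 = 78.2.

78.2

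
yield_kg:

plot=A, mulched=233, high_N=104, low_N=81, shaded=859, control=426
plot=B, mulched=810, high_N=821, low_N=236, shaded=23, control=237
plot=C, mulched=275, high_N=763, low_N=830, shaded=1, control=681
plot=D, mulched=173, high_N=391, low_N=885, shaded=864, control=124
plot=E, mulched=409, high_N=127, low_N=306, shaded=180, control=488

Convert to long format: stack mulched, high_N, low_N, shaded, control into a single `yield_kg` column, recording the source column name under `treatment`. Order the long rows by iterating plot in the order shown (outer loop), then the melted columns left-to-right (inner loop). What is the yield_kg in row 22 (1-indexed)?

25 rows total (5 × 5). Row 22: index ⌊(22-1)/5⌋ = 4 into plot → E; (22-1) mod 5 = 1 into the melted columns → high_N.
So row 22 is (E, high_N, 127); yield_kg = 127.

127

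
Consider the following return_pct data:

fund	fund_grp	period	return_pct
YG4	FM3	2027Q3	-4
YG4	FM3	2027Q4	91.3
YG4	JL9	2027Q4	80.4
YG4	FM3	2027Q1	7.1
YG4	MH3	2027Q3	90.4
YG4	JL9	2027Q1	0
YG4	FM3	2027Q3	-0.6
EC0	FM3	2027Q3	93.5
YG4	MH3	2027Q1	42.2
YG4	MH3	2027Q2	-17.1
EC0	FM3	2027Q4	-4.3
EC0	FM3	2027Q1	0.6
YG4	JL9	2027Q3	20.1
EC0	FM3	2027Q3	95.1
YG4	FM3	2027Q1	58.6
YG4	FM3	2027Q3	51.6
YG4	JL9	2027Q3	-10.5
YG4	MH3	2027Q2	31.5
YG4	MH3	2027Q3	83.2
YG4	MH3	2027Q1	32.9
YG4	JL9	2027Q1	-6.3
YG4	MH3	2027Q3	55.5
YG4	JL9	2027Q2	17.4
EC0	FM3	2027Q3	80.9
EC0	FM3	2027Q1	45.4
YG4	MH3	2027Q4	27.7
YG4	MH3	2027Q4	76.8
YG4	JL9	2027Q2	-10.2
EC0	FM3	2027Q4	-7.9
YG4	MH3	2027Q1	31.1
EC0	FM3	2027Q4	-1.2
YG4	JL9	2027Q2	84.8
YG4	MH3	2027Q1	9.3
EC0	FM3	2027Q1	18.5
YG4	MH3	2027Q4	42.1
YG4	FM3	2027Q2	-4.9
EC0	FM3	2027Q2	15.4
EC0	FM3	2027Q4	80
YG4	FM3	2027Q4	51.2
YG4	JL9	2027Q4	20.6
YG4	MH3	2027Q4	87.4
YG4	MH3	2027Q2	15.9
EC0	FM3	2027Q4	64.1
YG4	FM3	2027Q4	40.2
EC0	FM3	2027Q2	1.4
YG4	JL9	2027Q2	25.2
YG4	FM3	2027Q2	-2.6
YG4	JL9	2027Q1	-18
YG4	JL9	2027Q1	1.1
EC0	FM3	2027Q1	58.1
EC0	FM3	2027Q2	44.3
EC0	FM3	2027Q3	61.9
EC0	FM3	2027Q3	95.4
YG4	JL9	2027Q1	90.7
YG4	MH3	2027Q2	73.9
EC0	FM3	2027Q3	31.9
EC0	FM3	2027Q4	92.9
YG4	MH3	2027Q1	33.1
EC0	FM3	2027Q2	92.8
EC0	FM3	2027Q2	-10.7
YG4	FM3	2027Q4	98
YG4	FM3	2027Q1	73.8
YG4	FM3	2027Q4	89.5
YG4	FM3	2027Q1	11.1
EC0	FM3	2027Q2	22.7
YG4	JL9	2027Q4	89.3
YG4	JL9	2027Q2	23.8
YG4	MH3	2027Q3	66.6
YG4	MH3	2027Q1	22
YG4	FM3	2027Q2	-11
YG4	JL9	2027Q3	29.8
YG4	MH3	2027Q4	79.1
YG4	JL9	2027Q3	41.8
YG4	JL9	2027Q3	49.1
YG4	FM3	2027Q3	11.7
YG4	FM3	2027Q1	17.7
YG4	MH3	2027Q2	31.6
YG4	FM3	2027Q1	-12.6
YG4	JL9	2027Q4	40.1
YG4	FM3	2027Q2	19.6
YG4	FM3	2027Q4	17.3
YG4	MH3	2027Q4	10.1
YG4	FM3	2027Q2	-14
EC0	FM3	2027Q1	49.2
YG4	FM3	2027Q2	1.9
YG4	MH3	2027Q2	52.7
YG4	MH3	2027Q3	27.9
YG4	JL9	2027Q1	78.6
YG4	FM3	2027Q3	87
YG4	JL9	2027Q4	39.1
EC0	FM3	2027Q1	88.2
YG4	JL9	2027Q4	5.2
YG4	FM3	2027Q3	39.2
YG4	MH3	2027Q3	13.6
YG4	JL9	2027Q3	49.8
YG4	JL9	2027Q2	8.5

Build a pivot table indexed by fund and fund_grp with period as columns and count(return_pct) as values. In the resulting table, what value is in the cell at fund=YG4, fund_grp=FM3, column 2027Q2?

Rows with fund=YG4, fund_grp=FM3 and period=2027Q2: return_pct values are -4.9, -2.6, -11, 19.6, -14, 1.9.
6 rows match — count = 6.

6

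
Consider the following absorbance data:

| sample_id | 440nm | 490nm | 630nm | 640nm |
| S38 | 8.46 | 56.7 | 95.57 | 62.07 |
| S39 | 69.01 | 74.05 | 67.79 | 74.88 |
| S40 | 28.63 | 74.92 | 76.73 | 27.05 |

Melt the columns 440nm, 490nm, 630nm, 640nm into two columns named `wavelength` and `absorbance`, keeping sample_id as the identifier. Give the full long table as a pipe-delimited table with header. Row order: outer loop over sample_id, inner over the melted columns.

| sample_id | wavelength | absorbance |
| S38 | 440nm | 8.46 |
| S38 | 490nm | 56.7 |
| S38 | 630nm | 95.57 |
| S38 | 640nm | 62.07 |
| S39 | 440nm | 69.01 |
| S39 | 490nm | 74.05 |
| S39 | 630nm | 67.79 |
| S39 | 640nm | 74.88 |
| S40 | 440nm | 28.63 |
| S40 | 490nm | 74.92 |
| S40 | 630nm | 76.73 |
| S40 | 640nm | 27.05 |

Each (sample_id, column) pair becomes one row: 3 × 4 = 12 rows.
For example, (S38, 440nm) → absorbance=8.46.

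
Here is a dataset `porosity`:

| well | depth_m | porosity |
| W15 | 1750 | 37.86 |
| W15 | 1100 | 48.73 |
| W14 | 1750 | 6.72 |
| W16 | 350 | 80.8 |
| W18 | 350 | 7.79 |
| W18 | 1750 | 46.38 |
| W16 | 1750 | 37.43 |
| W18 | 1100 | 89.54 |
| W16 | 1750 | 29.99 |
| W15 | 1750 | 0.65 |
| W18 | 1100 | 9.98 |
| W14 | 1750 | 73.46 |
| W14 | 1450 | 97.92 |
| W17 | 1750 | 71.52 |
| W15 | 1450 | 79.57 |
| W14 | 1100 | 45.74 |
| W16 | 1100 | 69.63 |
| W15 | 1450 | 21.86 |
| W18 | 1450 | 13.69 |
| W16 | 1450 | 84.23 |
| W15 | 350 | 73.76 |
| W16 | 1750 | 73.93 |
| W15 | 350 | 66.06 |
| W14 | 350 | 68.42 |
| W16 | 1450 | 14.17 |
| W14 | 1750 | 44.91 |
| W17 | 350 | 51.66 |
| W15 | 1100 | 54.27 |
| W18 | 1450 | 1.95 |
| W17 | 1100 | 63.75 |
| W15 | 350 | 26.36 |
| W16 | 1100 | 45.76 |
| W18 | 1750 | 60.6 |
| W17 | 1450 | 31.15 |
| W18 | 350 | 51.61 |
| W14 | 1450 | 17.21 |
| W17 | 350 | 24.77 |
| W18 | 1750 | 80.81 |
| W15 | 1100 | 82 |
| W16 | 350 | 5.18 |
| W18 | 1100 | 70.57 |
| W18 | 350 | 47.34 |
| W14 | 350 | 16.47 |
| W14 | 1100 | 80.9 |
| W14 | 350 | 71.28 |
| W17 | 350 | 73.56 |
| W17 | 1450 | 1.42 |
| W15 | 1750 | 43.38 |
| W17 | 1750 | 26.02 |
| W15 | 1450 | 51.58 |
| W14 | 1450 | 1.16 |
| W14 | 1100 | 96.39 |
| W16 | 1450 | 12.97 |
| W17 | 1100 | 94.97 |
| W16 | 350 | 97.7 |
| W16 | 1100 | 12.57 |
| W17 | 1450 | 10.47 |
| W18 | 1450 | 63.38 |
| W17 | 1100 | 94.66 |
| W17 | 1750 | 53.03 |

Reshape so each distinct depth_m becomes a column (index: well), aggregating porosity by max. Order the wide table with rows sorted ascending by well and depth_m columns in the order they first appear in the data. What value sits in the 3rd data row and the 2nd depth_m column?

69.63

With rows sorted ascending by well, row 3 is well=W16. depth_m columns in first-appearance order: 1750, 1100, 350, 1450; column 2 is 1100.
Long rows with well=W16, depth_m=1100: max(69.63, 45.76, 12.57) = 69.63.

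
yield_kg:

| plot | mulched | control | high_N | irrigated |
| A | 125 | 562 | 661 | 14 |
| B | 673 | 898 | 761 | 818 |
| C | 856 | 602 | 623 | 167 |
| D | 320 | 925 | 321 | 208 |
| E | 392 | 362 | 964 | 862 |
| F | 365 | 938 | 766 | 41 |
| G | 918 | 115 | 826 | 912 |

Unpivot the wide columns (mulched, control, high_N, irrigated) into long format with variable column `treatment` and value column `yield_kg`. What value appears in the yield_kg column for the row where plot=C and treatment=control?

602

Unpivoting turns each (plot, wide-column) pair into one long row.
The wide cell at row C, column control holds 602, so the long row (C, control) has yield_kg=602.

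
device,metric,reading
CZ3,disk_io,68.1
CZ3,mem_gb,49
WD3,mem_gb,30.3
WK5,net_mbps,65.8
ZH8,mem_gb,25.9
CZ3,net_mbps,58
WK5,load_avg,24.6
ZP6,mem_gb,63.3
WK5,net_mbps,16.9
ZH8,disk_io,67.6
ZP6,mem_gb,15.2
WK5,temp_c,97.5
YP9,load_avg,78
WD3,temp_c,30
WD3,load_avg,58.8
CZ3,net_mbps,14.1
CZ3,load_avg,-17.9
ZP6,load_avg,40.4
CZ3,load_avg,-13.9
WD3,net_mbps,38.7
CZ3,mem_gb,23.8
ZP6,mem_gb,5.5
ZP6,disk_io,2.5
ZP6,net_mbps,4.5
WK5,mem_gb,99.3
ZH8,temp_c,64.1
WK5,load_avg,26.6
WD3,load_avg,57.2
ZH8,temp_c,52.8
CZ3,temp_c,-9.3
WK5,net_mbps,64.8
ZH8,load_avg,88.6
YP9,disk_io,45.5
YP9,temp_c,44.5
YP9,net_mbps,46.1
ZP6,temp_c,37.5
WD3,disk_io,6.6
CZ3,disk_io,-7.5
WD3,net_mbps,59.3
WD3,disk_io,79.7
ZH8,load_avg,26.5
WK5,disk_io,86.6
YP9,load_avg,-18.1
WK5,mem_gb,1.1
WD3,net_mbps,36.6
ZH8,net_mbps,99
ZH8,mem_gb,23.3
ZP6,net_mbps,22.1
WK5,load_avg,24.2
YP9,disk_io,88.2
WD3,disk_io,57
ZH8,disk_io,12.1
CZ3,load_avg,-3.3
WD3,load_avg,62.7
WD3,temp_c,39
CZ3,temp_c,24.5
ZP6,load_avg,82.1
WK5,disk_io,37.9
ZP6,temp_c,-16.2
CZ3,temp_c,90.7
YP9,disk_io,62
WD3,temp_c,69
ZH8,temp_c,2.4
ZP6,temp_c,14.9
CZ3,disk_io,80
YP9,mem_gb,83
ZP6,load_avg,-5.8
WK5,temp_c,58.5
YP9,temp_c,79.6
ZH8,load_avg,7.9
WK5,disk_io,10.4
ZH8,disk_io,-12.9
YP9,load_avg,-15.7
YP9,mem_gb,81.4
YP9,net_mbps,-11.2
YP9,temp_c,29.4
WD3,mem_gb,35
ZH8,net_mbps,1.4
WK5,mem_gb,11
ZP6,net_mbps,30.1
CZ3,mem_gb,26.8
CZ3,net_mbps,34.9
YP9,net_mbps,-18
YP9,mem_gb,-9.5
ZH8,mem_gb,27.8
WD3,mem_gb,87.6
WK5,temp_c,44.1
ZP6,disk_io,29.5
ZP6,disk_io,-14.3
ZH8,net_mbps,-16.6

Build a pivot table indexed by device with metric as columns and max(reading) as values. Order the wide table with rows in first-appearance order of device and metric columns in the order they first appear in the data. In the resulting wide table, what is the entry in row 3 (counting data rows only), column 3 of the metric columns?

65.8

With rows in first-appearance order of device, row 3 is device=WK5. metric columns in first-appearance order: disk_io, mem_gb, net_mbps, load_avg, temp_c; column 3 is net_mbps.
Long rows with device=WK5, metric=net_mbps: max(65.8, 16.9, 64.8) = 65.8.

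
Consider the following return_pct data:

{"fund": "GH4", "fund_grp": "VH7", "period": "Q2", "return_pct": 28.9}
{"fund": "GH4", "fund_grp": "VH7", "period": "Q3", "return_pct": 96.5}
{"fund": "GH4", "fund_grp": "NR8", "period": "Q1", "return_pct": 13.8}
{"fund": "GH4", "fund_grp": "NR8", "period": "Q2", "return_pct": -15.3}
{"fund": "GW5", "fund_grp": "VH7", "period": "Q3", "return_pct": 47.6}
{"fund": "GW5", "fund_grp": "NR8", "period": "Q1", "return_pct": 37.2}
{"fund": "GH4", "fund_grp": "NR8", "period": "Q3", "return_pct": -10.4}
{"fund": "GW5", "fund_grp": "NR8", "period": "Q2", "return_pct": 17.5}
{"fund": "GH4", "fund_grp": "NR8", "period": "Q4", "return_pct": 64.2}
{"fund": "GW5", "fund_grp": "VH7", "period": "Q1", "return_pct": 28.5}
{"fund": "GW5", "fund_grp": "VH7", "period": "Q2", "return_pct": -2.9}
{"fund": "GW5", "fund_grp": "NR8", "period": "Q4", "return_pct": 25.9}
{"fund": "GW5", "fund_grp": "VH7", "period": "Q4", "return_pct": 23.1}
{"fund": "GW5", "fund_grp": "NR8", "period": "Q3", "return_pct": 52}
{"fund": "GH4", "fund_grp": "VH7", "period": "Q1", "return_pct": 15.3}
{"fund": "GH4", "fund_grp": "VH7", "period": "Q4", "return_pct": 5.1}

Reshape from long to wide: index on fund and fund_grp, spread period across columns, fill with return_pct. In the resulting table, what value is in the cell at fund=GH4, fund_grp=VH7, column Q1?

Wide layout: rows indexed by fund and fund_grp, columns are the 4 distinct period values (Q2, Q3, Q1, Q4).
Cell (fund=GH4, fund_grp=VH7, period=Q1) draws from the long row where fund=GH4, fund_grp=VH7 and period=Q1, which has return_pct=15.3.

15.3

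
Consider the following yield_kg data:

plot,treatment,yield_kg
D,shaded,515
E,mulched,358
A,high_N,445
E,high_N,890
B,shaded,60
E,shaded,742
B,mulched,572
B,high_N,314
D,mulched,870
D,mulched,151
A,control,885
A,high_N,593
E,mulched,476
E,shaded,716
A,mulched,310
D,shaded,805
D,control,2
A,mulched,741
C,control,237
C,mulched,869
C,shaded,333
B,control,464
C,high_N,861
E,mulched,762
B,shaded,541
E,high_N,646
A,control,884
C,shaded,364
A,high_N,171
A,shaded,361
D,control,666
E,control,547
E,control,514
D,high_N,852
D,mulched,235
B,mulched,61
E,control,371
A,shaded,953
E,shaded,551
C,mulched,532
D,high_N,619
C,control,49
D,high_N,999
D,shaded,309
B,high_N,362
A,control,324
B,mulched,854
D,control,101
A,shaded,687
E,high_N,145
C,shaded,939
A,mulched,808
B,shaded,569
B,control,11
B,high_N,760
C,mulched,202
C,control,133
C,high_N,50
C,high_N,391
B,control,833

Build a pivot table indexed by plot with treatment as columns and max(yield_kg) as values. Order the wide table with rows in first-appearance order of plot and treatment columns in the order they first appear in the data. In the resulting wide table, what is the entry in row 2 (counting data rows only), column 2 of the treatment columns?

With rows in first-appearance order of plot, row 2 is plot=E. treatment columns in first-appearance order: shaded, mulched, high_N, control; column 2 is mulched.
Long rows with plot=E, treatment=mulched: max(358, 476, 762) = 762.

762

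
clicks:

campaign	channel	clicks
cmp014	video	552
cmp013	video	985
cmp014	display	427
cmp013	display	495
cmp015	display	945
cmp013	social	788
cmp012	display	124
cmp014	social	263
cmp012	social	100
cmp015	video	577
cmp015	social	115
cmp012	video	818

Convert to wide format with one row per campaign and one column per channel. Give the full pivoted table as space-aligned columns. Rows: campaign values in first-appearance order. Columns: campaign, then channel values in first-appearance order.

Columns: campaign plus the 3 distinct channel values (video, display, social).
For example, row cmp014 column video takes clicks=552 from the long row (cmp014, video).

campaign  video  display  social
cmp014    552    427      263   
cmp013    985    495      788   
cmp015    577    945      115   
cmp012    818    124      100   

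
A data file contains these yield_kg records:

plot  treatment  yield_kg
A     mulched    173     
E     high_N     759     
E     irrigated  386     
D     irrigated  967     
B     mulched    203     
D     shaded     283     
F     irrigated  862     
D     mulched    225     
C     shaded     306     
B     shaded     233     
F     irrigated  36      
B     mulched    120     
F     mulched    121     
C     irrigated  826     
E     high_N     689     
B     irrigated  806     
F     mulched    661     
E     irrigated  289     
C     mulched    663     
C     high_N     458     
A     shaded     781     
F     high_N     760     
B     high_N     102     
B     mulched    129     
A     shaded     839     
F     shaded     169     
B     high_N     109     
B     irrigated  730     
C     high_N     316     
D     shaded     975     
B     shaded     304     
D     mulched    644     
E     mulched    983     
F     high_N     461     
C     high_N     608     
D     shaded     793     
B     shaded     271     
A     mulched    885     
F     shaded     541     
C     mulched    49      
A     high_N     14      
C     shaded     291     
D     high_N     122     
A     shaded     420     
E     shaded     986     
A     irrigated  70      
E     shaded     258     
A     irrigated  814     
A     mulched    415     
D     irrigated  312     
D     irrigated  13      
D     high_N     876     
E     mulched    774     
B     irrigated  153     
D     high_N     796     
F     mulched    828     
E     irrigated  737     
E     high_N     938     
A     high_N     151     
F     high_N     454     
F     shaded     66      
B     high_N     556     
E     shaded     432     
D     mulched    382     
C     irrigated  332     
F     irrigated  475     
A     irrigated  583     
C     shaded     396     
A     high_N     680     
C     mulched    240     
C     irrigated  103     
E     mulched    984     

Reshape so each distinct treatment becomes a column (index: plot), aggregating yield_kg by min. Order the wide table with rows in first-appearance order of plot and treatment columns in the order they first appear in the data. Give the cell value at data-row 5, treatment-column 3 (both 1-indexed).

36

With rows in first-appearance order of plot, row 5 is plot=F. treatment columns in first-appearance order: mulched, high_N, irrigated, shaded; column 3 is irrigated.
Long rows with plot=F, treatment=irrigated: min(862, 36, 475) = 36.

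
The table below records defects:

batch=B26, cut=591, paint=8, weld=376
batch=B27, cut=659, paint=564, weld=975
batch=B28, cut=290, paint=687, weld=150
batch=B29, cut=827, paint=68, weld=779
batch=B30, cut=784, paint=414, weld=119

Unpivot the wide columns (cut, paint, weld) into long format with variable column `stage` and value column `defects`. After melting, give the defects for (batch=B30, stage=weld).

119

Unpivoting turns each (batch, wide-column) pair into one long row.
The wide cell at row B30, column weld holds 119, so the long row (B30, weld) has defects=119.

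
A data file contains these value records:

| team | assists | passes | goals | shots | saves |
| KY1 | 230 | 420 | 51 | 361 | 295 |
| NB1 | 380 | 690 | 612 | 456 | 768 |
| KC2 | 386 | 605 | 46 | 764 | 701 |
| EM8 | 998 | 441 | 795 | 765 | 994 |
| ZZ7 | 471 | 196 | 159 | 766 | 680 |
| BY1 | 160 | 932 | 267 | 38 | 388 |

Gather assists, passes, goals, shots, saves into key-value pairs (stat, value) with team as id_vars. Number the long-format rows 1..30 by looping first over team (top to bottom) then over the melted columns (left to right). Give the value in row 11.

30 rows total (6 × 5). Row 11: index ⌊(11-1)/5⌋ = 2 into team → KC2; (11-1) mod 5 = 0 into the melted columns → assists.
So row 11 is (KC2, assists, 386); value = 386.

386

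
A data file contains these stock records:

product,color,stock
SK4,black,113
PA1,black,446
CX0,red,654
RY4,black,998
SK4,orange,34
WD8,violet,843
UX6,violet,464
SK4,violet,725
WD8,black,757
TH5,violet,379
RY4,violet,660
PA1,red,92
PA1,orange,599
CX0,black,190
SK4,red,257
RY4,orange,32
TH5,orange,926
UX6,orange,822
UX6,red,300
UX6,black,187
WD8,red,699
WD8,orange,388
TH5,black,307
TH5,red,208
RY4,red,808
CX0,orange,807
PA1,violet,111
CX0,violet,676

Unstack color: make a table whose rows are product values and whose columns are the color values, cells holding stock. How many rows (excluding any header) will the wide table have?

7 distinct product values → 7 rows.

7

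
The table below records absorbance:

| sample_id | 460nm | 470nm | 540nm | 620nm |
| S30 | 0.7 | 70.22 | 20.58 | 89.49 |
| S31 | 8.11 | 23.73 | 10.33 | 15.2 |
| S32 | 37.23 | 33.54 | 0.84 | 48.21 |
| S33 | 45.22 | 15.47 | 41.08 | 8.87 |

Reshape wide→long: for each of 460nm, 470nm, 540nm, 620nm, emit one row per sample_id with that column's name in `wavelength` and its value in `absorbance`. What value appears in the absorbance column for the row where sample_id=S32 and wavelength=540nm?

Unpivoting turns each (sample_id, wide-column) pair into one long row.
The wide cell at row S32, column 540nm holds 0.84, so the long row (S32, 540nm) has absorbance=0.84.

0.84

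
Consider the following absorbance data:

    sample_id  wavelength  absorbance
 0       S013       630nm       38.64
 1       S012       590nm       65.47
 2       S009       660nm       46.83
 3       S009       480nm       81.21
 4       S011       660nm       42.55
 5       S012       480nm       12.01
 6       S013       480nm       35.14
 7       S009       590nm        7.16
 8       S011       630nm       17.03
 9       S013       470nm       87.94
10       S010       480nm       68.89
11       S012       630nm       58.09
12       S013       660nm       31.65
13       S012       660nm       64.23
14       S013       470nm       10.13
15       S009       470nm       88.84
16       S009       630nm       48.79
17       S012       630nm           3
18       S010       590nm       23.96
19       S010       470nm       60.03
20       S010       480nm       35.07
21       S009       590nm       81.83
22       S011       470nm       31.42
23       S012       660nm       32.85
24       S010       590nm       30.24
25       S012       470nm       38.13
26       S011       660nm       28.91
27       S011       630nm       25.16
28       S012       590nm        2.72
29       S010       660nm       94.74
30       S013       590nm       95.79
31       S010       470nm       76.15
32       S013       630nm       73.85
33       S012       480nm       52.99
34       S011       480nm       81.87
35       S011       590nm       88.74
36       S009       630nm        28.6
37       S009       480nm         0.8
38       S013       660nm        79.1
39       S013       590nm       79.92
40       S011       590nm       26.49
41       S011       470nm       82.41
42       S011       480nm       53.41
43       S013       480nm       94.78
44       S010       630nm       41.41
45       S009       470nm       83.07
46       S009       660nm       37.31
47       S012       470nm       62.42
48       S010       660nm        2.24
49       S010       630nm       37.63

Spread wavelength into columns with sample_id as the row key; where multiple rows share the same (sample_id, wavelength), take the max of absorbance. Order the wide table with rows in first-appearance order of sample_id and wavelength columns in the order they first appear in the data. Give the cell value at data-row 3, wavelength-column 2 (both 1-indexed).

With rows in first-appearance order of sample_id, row 3 is sample_id=S009. wavelength columns in first-appearance order: 630nm, 590nm, 660nm, 480nm, 470nm; column 2 is 590nm.
Long rows with sample_id=S009, wavelength=590nm: max(7.16, 81.83) = 81.83.

81.83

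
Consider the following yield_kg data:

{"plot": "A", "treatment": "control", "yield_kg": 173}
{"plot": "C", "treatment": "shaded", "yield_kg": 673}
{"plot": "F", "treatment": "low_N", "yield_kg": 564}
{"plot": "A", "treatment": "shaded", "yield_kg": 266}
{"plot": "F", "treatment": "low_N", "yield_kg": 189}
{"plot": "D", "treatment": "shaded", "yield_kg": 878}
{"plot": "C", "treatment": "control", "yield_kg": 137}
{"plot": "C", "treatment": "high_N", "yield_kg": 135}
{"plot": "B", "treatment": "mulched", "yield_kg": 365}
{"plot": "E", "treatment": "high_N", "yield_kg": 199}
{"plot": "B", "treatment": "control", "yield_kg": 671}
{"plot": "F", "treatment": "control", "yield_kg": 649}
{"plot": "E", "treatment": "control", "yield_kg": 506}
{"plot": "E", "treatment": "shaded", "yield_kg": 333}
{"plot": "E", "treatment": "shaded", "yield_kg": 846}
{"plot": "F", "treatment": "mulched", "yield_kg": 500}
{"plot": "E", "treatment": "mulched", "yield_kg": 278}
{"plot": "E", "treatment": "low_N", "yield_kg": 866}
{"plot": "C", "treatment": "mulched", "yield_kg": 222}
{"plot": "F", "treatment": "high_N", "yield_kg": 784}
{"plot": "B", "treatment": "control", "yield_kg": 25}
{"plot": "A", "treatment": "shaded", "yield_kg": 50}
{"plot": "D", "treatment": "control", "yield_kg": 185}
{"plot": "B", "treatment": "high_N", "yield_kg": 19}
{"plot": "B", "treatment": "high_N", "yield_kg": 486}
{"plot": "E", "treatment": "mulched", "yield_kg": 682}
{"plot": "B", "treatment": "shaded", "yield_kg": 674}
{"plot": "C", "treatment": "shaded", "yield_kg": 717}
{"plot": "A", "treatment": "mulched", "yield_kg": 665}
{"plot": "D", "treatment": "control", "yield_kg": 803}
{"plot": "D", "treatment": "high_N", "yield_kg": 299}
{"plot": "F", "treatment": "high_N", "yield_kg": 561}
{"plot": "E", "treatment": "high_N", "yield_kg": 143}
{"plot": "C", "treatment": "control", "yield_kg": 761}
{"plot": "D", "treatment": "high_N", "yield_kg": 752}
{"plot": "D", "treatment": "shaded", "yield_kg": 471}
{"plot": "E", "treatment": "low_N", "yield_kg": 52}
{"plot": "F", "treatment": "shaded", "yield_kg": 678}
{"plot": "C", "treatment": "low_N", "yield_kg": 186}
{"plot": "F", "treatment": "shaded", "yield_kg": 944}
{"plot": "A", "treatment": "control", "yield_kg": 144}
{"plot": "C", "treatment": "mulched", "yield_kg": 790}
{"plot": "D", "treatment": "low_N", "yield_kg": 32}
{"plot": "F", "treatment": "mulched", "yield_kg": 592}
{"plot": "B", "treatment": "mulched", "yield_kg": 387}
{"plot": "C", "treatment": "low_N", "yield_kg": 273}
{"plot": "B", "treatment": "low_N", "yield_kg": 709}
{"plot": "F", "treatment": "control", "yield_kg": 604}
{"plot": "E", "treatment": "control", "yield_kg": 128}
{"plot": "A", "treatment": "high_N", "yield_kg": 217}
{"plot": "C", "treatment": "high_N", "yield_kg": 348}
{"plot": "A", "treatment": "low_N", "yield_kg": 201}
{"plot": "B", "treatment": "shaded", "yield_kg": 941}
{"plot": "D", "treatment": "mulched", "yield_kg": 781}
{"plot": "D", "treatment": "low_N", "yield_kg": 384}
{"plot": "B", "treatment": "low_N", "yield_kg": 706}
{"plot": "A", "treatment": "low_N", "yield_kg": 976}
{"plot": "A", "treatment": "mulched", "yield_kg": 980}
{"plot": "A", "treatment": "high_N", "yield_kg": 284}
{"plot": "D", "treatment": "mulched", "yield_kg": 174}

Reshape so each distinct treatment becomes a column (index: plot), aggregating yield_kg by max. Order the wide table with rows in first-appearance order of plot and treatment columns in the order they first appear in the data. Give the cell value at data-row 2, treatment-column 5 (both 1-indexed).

790

With rows in first-appearance order of plot, row 2 is plot=C. treatment columns in first-appearance order: control, shaded, low_N, high_N, mulched; column 5 is mulched.
Long rows with plot=C, treatment=mulched: max(222, 790) = 790.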